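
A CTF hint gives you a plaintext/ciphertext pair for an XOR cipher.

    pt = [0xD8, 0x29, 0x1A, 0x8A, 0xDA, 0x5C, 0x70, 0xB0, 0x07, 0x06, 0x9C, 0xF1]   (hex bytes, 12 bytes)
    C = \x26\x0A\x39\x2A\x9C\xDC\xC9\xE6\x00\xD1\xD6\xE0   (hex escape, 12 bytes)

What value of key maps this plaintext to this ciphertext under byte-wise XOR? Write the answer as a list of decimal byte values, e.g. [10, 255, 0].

[254, 35, 35, 160, 70, 128, 185, 86, 7, 215, 74, 17]

Since C = pt ⊕ key, XORing both sides with pt gives key = pt ⊕ C.
byte 0: 11011000 ⊕ 00100110 = 11111110
byte 1: 00101001 ⊕ 00001010 = 00100011
byte 2: 00011010 ⊕ 00111001 = 00100011
byte 3: 10001010 ⊕ 00101010 = 10100000
byte 4: 11011010 ⊕ 10011100 = 01000110
byte 5: 01011100 ⊕ 11011100 = 10000000
byte 6: 01110000 ⊕ 11001001 = 10111001
byte 7: 10110000 ⊕ 11100110 = 01010110
byte 8: 00000111 ⊕ 00000000 = 00000111
byte 9: 00000110 ⊕ 11010001 = 11010111
byte 10: 10011100 ⊕ 11010110 = 01001010
byte 11: 11110001 ⊕ 11100000 = 00010001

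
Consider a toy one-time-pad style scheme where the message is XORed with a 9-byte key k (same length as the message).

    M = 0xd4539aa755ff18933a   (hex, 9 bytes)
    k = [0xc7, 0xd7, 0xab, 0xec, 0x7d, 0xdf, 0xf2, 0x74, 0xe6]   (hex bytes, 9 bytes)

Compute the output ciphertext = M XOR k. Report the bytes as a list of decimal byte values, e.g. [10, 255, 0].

[19, 132, 49, 75, 40, 32, 234, 231, 220]

byte 0: d4 ^ c7 = 13
byte 1: 53 ^ d7 = 84
byte 2: 9a ^ ab = 31
byte 3: a7 ^ ec = 4b
byte 4: 55 ^ 7d = 28
byte 5: ff ^ df = 20
byte 6: 18 ^ f2 = ea
byte 7: 93 ^ 74 = e7
byte 8: 3a ^ e6 = dc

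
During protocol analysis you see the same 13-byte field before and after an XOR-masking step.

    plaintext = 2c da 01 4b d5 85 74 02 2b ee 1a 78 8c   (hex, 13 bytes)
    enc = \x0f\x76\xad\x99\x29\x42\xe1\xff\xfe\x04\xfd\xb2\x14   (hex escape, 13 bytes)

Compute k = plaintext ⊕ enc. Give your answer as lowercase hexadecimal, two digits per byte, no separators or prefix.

23acacd2fcc795fdd5eae7ca98

Since enc = plaintext ⊕ k, XORing both sides with plaintext gives k = plaintext ⊕ enc.
2c ⊕ 0f = 23
da ⊕ 76 = ac
01 ⊕ ad = ac
4b ⊕ 99 = d2
d5 ⊕ 29 = fc
85 ⊕ 42 = c7
74 ⊕ e1 = 95
02 ⊕ ff = fd
2b ⊕ fe = d5
ee ⊕ 04 = ea
1a ⊕ fd = e7
78 ⊕ b2 = ca
8c ⊕ 14 = 98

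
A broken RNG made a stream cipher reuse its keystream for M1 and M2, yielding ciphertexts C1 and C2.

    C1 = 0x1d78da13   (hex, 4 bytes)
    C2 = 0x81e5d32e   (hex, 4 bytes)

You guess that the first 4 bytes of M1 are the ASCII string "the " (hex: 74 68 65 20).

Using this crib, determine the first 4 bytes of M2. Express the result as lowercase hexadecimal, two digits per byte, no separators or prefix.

First, C1 ⊕ C2 = (M1 ⊕ K) ⊕ (M2 ⊕ K) = M1 ⊕ M2, so the key drops out. Then M2 = (M1 ⊕ M2) ⊕ M1 over the first 4 bytes.
byte 0: (1d XOR 81) XOR 74 = 9c XOR 74 = e8
byte 1: (78 XOR e5) XOR 68 = 9d XOR 68 = f5
byte 2: (da XOR d3) XOR 65 = 09 XOR 65 = 6c
byte 3: (13 XOR 2e) XOR 20 = 3d XOR 20 = 1d

e8f56c1d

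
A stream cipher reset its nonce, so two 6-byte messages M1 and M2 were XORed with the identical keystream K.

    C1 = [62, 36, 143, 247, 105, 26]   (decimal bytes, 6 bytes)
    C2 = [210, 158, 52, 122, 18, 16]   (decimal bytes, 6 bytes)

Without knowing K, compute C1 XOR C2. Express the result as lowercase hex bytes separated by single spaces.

ec ba bb 8d 7b 0a

C1 ⊕ C2 = (M1 ⊕ K) ⊕ (M2 ⊕ K) = M1 ⊕ M2 — the shared key cancels under XOR.
00111110 ^ 11010010 = 11101100
00100100 ^ 10011110 = 10111010
10001111 ^ 00110100 = 10111011
11110111 ^ 01111010 = 10001101
01101001 ^ 00010010 = 01111011
00011010 ^ 00010000 = 00001010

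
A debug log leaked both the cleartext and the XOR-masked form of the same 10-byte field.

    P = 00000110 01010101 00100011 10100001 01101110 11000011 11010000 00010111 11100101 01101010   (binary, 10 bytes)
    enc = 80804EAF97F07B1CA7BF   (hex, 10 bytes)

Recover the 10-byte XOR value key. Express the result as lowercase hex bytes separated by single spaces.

Since enc = P ⊕ key, XORing both sides with P gives key = P ⊕ enc.
  6 ^ 128 = 134
 85 ^ 128 = 213
 35 ^  78 = 109
161 ^ 175 =  14
110 ^ 151 = 249
195 ^ 240 =  51
208 ^ 123 = 171
 23 ^  28 =  11
229 ^ 167 =  66
106 ^ 191 = 213

86 d5 6d 0e f9 33 ab 0b 42 d5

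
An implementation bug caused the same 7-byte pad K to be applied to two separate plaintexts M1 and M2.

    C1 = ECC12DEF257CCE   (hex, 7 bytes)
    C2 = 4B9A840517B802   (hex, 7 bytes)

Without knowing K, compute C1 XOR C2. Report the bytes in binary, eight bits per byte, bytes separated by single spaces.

C1 ⊕ C2 = (M1 ⊕ K) ⊕ (M2 ⊕ K) = M1 ⊕ M2 — the shared key cancels under XOR.
byte 0: ec ⊕ 4b = a7
byte 1: c1 ⊕ 9a = 5b
byte 2: 2d ⊕ 84 = a9
byte 3: ef ⊕ 05 = ea
byte 4: 25 ⊕ 17 = 32
byte 5: 7c ⊕ b8 = c4
byte 6: ce ⊕ 02 = cc

10100111 01011011 10101001 11101010 00110010 11000100 11001100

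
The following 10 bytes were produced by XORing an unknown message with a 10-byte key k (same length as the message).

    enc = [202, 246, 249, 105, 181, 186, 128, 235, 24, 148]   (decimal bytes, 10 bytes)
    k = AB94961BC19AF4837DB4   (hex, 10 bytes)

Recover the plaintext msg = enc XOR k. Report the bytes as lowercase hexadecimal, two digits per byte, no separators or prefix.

202 ⊕ 171 =  97
246 ⊕ 148 =  98
249 ⊕ 150 = 111
105 ⊕  27 = 114
181 ⊕ 193 = 116
186 ⊕ 154 =  32
128 ⊕ 244 = 116
235 ⊕ 131 = 104
 24 ⊕ 125 = 101
148 ⊕ 180 =  32

61626f72742074686520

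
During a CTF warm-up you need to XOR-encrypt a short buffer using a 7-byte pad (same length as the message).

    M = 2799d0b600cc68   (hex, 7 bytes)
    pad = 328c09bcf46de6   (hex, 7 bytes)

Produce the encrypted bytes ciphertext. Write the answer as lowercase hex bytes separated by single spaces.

15 15 d9 0a f4 a1 8e

XOR is its own inverse, so applying the key byte-wise gives the result directly.
byte 0: 00100111 ^ 00110010 = 00010101
byte 1: 10011001 ^ 10001100 = 00010101
byte 2: 11010000 ^ 00001001 = 11011001
byte 3: 10110110 ^ 10111100 = 00001010
byte 4: 00000000 ^ 11110100 = 11110100
byte 5: 11001100 ^ 01101101 = 10100001
byte 6: 01101000 ^ 11100110 = 10001110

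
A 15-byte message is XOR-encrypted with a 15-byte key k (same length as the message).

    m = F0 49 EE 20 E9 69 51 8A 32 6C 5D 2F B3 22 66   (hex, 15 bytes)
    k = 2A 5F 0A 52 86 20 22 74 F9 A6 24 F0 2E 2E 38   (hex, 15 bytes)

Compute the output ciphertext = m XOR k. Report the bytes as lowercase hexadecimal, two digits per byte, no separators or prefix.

240 xor  42 = 218
 73 xor  95 =  22
238 xor  10 = 228
 32 xor  82 = 114
233 xor 134 = 111
105 xor  32 =  73
 81 xor  34 = 115
138 xor 116 = 254
 50 xor 249 = 203
108 xor 166 = 202
 93 xor  36 = 121
 47 xor 240 = 223
179 xor  46 = 157
 34 xor  46 =  12
102 xor  56 =  94

da16e4726f4973fecbca79df9d0c5e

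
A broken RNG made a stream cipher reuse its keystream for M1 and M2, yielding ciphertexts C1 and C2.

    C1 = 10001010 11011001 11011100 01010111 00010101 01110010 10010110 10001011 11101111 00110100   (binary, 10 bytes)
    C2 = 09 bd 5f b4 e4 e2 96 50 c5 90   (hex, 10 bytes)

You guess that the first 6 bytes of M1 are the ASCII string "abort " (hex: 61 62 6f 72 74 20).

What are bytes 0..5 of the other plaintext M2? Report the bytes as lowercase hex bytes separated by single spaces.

First, C1 ⊕ C2 = (M1 ⊕ K) ⊕ (M2 ⊕ K) = M1 ⊕ M2, so the key drops out. Then M2 = (M1 ⊕ M2) ⊕ M1 over the first 6 bytes.
byte 0: (8a xor 09) xor 61 = 83 xor 61 = e2
byte 1: (d9 xor bd) xor 62 = 64 xor 62 = 06
byte 2: (dc xor 5f) xor 6f = 83 xor 6f = ec
byte 3: (57 xor b4) xor 72 = e3 xor 72 = 91
byte 4: (15 xor e4) xor 74 = f1 xor 74 = 85
byte 5: (72 xor e2) xor 20 = 90 xor 20 = b0

e2 06 ec 91 85 b0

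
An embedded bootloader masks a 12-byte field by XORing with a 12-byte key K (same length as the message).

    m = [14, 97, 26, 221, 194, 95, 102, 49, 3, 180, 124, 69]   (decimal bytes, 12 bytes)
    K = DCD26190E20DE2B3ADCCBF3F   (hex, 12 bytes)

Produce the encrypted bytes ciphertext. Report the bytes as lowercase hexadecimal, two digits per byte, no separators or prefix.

d2b37b4d20528482ae78c37a

00001110 XOR 11011100 = 11010010
01100001 XOR 11010010 = 10110011
00011010 XOR 01100001 = 01111011
11011101 XOR 10010000 = 01001101
11000010 XOR 11100010 = 00100000
01011111 XOR 00001101 = 01010010
01100110 XOR 11100010 = 10000100
00110001 XOR 10110011 = 10000010
00000011 XOR 10101101 = 10101110
10110100 XOR 11001100 = 01111000
01111100 XOR 10111111 = 11000011
01000101 XOR 00111111 = 01111010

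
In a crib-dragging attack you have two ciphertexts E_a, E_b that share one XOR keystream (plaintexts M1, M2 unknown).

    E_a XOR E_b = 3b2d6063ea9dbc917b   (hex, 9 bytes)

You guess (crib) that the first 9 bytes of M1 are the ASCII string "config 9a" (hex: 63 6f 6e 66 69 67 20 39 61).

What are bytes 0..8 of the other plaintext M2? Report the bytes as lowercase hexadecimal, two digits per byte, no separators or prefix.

58420e0583fa9ca81a

Since E_a ⊕ E_b = M1 ⊕ M2, XORing with the guessed M1 bytes yields the corresponding M2 bytes: M2 = (E_a ⊕ E_b) ⊕ M1.
byte 0: 3b XOR 63 = 58
byte 1: 2d XOR 6f = 42
byte 2: 60 XOR 6e = 0e
byte 3: 63 XOR 66 = 05
byte 4: ea XOR 69 = 83
byte 5: 9d XOR 67 = fa
byte 6: bc XOR 20 = 9c
byte 7: 91 XOR 39 = a8
byte 8: 7b XOR 61 = 1a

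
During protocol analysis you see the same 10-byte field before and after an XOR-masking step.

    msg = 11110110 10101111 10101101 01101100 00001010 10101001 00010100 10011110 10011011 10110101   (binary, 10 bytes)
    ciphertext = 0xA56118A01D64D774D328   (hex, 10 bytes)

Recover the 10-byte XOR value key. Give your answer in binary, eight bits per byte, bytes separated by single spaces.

Since ciphertext = msg ⊕ key, XORing both sides with msg gives key = msg ⊕ ciphertext.
byte 0: f6 xor a5 = 53
byte 1: af xor 61 = ce
byte 2: ad xor 18 = b5
byte 3: 6c xor a0 = cc
byte 4: 0a xor 1d = 17
byte 5: a9 xor 64 = cd
byte 6: 14 xor d7 = c3
byte 7: 9e xor 74 = ea
byte 8: 9b xor d3 = 48
byte 9: b5 xor 28 = 9d

01010011 11001110 10110101 11001100 00010111 11001101 11000011 11101010 01001000 10011101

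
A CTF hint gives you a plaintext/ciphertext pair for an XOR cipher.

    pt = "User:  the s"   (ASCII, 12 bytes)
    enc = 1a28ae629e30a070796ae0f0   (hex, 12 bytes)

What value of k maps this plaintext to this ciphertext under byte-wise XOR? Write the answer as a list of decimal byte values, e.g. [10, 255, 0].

Since enc = pt ⊕ k, XORing both sides with pt gives k = pt ⊕ enc.
 85 ⊕  26 =  79
115 ⊕  40 =  91
101 ⊕ 174 = 203
114 ⊕  98 =  16
 58 ⊕ 158 = 164
 32 ⊕  48 =  16
 32 ⊕ 160 = 128
116 ⊕ 112 =   4
104 ⊕ 121 =  17
101 ⊕ 106 =  15
 32 ⊕ 224 = 192
115 ⊕ 240 = 131

[79, 91, 203, 16, 164, 16, 128, 4, 17, 15, 192, 131]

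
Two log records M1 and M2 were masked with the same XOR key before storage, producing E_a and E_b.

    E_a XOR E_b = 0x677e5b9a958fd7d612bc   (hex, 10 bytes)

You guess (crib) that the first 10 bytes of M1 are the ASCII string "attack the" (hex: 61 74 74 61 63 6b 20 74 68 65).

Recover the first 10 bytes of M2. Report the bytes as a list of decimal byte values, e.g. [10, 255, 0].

Since E_a ⊕ E_b = M1 ⊕ M2, XORing with the guessed M1 bytes yields the corresponding M2 bytes: M2 = (E_a ⊕ E_b) ⊕ M1.
01100111 ^ 01100001 = 00000110
01111110 ^ 01110100 = 00001010
01011011 ^ 01110100 = 00101111
10011010 ^ 01100001 = 11111011
10010101 ^ 01100011 = 11110110
10001111 ^ 01101011 = 11100100
11010111 ^ 00100000 = 11110111
11010110 ^ 01110100 = 10100010
00010010 ^ 01101000 = 01111010
10111100 ^ 01100101 = 11011001

[6, 10, 47, 251, 246, 228, 247, 162, 122, 217]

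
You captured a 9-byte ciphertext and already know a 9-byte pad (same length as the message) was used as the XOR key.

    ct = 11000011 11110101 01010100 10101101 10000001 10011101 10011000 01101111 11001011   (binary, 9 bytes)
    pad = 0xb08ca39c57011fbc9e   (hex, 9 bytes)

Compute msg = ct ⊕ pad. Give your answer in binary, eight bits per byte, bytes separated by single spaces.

01110011 01111001 11110111 00110001 11010110 10011100 10000111 11010011 01010101

c3 xor b0 = 73
f5 xor 8c = 79
54 xor a3 = f7
ad xor 9c = 31
81 xor 57 = d6
9d xor 01 = 9c
98 xor 1f = 87
6f xor bc = d3
cb xor 9e = 55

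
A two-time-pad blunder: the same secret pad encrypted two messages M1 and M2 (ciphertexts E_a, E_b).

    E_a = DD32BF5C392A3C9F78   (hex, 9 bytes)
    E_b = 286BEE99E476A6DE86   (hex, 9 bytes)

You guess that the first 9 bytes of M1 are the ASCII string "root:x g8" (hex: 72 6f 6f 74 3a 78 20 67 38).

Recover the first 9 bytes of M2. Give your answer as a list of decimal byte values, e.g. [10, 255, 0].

[135, 54, 62, 177, 231, 36, 186, 38, 198]

First, E_a ⊕ E_b = (M1 ⊕ K) ⊕ (M2 ⊕ K) = M1 ⊕ M2, so the key drops out. Then M2 = (M1 ⊕ M2) ⊕ M1 over the first 9 bytes.
byte 0: (dd ^ 28) ^ 72 = f5 ^ 72 = 87
byte 1: (32 ^ 6b) ^ 6f = 59 ^ 6f = 36
byte 2: (bf ^ ee) ^ 6f = 51 ^ 6f = 3e
byte 3: (5c ^ 99) ^ 74 = c5 ^ 74 = b1
byte 4: (39 ^ e4) ^ 3a = dd ^ 3a = e7
byte 5: (2a ^ 76) ^ 78 = 5c ^ 78 = 24
byte 6: (3c ^ a6) ^ 20 = 9a ^ 20 = ba
byte 7: (9f ^ de) ^ 67 = 41 ^ 67 = 26
byte 8: (78 ^ 86) ^ 38 = fe ^ 38 = c6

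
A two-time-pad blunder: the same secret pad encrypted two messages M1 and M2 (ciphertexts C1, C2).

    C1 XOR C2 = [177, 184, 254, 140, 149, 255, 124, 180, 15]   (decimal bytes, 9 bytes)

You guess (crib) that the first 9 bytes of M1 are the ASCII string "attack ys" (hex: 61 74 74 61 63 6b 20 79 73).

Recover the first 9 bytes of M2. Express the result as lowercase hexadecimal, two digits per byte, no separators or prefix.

d0cc8aedf6945ccd7c

Since C1 ⊕ C2 = M1 ⊕ M2, XORing with the guessed M1 bytes yields the corresponding M2 bytes: M2 = (C1 ⊕ C2) ⊕ M1.
b1 xor 61 = d0
b8 xor 74 = cc
fe xor 74 = 8a
8c xor 61 = ed
95 xor 63 = f6
ff xor 6b = 94
7c xor 20 = 5c
b4 xor 79 = cd
0f xor 73 = 7c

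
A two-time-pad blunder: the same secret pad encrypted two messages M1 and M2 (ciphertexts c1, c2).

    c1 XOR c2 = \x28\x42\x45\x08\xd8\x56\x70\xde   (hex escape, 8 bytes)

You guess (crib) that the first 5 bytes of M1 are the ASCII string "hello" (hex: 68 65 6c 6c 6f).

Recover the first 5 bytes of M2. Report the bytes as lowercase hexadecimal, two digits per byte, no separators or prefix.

40272964b7

Since c1 ⊕ c2 = M1 ⊕ M2, XORing with the guessed M1 bytes yields the corresponding M2 bytes: M2 = (c1 ⊕ c2) ⊕ M1.
 40 ⊕ 104 =  64
 66 ⊕ 101 =  39
 69 ⊕ 108 =  41
  8 ⊕ 108 = 100
216 ⊕ 111 = 183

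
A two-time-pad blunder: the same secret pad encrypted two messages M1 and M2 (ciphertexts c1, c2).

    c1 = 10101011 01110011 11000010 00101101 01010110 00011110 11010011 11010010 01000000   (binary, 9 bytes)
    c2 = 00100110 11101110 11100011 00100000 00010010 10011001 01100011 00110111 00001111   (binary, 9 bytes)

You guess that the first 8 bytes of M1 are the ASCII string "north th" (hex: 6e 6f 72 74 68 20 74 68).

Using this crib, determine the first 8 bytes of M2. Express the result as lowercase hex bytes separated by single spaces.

e3 f2 53 79 2c a7 c4 8d

First, c1 ⊕ c2 = (M1 ⊕ K) ⊕ (M2 ⊕ K) = M1 ⊕ M2, so the key drops out. Then M2 = (M1 ⊕ M2) ⊕ M1 over the first 8 bytes.
byte 0: (ab ^ 26) ^ 6e = 8d ^ 6e = e3
byte 1: (73 ^ ee) ^ 6f = 9d ^ 6f = f2
byte 2: (c2 ^ e3) ^ 72 = 21 ^ 72 = 53
byte 3: (2d ^ 20) ^ 74 = 0d ^ 74 = 79
byte 4: (56 ^ 12) ^ 68 = 44 ^ 68 = 2c
byte 5: (1e ^ 99) ^ 20 = 87 ^ 20 = a7
byte 6: (d3 ^ 63) ^ 74 = b0 ^ 74 = c4
byte 7: (d2 ^ 37) ^ 68 = e5 ^ 68 = 8d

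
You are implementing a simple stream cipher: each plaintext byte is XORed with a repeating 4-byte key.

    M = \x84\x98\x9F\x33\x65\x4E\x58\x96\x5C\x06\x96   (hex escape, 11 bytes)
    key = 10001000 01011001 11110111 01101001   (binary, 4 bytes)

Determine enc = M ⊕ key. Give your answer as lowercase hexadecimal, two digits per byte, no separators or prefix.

0cc1685aed17afffd45f61

The 4-byte key repeats, so the effective keystream is 88 59 f7 69 88 59 f7 69 88 59 f7.
byte 0: 84 XOR 88 = 0c
byte 1: 98 XOR 59 = c1
byte 2: 9f XOR f7 = 68
byte 3: 33 XOR 69 = 5a
byte 4: 65 XOR 88 = ed
byte 5: 4e XOR 59 = 17
byte 6: 58 XOR f7 = af
byte 7: 96 XOR 69 = ff
byte 8: 5c XOR 88 = d4
byte 9: 06 XOR 59 = 5f
byte 10: 96 XOR f7 = 61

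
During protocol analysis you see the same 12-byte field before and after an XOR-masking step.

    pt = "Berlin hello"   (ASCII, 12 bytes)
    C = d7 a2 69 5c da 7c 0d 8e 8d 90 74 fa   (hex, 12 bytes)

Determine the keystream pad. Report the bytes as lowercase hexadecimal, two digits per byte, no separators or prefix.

95c71b30b3122de6e8fc1895

Since C = pt ⊕ pad, XORing both sides with pt gives pad = pt ⊕ C.
42 xor d7 = 95
65 xor a2 = c7
72 xor 69 = 1b
6c xor 5c = 30
69 xor da = b3
6e xor 7c = 12
20 xor 0d = 2d
68 xor 8e = e6
65 xor 8d = e8
6c xor 90 = fc
6c xor 74 = 18
6f xor fa = 95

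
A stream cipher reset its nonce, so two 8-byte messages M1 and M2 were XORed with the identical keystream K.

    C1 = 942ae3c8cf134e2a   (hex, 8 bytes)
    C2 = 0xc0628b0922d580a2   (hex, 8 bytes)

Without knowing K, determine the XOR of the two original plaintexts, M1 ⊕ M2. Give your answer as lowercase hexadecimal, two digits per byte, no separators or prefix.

544868c1edc6ce88

C1 ⊕ C2 = (M1 ⊕ K) ⊕ (M2 ⊕ K) = M1 ⊕ M2 — the shared key cancels under XOR.
148 XOR 192 =  84
 42 XOR  98 =  72
227 XOR 139 = 104
200 XOR   9 = 193
207 XOR  34 = 237
 19 XOR 213 = 198
 78 XOR 128 = 206
 42 XOR 162 = 136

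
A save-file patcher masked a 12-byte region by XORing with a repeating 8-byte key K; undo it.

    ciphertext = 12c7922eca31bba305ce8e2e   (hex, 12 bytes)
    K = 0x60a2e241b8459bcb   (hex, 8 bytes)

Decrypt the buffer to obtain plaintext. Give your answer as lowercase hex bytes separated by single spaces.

The 8-byte key repeats, so the effective keystream is 60 a2 e2 41 b8 45 9b cb 60 a2 e2 41.
byte 0: 00010010 xor 01100000 = 01110010
byte 1: 11000111 xor 10100010 = 01100101
byte 2: 10010010 xor 11100010 = 01110000
byte 3: 00101110 xor 01000001 = 01101111
byte 4: 11001010 xor 10111000 = 01110010
byte 5: 00110001 xor 01000101 = 01110100
byte 6: 10111011 xor 10011011 = 00100000
byte 7: 10100011 xor 11001011 = 01101000
byte 8: 00000101 xor 01100000 = 01100101
byte 9: 11001110 xor 10100010 = 01101100
byte 10: 10001110 xor 11100010 = 01101100
byte 11: 00101110 xor 01000001 = 01101111

72 65 70 6f 72 74 20 68 65 6c 6c 6f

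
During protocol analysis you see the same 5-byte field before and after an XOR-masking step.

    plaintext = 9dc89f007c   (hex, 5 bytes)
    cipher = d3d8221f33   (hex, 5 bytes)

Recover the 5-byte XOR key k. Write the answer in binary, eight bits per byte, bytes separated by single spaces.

Since cipher = plaintext ⊕ k, XORing both sides with plaintext gives k = plaintext ⊕ cipher.
byte 0: 9d xor d3 = 4e
byte 1: c8 xor d8 = 10
byte 2: 9f xor 22 = bd
byte 3: 00 xor 1f = 1f
byte 4: 7c xor 33 = 4f

01001110 00010000 10111101 00011111 01001111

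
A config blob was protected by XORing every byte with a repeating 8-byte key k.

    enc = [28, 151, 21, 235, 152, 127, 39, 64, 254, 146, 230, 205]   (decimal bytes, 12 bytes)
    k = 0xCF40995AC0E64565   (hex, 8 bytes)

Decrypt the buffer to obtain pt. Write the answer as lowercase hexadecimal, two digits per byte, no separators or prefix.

d3d78cb15899622531d27f97

The 8-byte key repeats, so the effective keystream is cf 40 99 5a c0 e6 45 65 cf 40 99 5a.
byte 0: 1c xor cf = d3
byte 1: 97 xor 40 = d7
byte 2: 15 xor 99 = 8c
byte 3: eb xor 5a = b1
byte 4: 98 xor c0 = 58
byte 5: 7f xor e6 = 99
byte 6: 27 xor 45 = 62
byte 7: 40 xor 65 = 25
byte 8: fe xor cf = 31
byte 9: 92 xor 40 = d2
byte 10: e6 xor 99 = 7f
byte 11: cd xor 5a = 97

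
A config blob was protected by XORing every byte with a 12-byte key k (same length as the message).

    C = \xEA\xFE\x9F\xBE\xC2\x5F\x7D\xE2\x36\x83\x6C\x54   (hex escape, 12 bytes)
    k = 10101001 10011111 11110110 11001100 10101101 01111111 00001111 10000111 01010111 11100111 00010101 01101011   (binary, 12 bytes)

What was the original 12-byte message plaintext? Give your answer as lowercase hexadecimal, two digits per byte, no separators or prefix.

436169726f2072656164793f

XOR is its own inverse, so applying the key byte-wise gives the result directly.
11101010 ^ 10101001 = 01000011
11111110 ^ 10011111 = 01100001
10011111 ^ 11110110 = 01101001
10111110 ^ 11001100 = 01110010
11000010 ^ 10101101 = 01101111
01011111 ^ 01111111 = 00100000
01111101 ^ 00001111 = 01110010
11100010 ^ 10000111 = 01100101
00110110 ^ 01010111 = 01100001
10000011 ^ 11100111 = 01100100
01101100 ^ 00010101 = 01111001
01010100 ^ 01101011 = 00111111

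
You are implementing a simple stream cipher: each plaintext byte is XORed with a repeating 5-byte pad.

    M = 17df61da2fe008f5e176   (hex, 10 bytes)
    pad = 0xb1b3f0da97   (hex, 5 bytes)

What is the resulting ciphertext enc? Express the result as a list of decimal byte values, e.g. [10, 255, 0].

[166, 108, 145, 0, 184, 81, 187, 5, 59, 225]

The 5-byte key repeats, so the effective keystream is b1 b3 f0 da 97 b1 b3 f0 da 97.
byte 0: 00010111 xor 10110001 = 10100110
byte 1: 11011111 xor 10110011 = 01101100
byte 2: 01100001 xor 11110000 = 10010001
byte 3: 11011010 xor 11011010 = 00000000
byte 4: 00101111 xor 10010111 = 10111000
byte 5: 11100000 xor 10110001 = 01010001
byte 6: 00001000 xor 10110011 = 10111011
byte 7: 11110101 xor 11110000 = 00000101
byte 8: 11100001 xor 11011010 = 00111011
byte 9: 01110110 xor 10010111 = 11100001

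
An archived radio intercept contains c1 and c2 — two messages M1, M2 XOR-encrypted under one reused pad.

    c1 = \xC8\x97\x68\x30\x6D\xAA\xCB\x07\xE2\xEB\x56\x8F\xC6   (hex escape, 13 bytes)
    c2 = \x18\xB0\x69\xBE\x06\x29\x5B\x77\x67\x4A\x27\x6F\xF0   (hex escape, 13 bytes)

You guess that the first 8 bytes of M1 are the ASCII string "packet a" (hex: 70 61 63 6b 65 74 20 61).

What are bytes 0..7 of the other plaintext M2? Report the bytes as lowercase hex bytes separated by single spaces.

First, c1 ⊕ c2 = (M1 ⊕ K) ⊕ (M2 ⊕ K) = M1 ⊕ M2, so the key drops out. Then M2 = (M1 ⊕ M2) ⊕ M1 over the first 8 bytes.
byte 0: (c8 xor 18) xor 70 = d0 xor 70 = a0
byte 1: (97 xor b0) xor 61 = 27 xor 61 = 46
byte 2: (68 xor 69) xor 63 = 01 xor 63 = 62
byte 3: (30 xor be) xor 6b = 8e xor 6b = e5
byte 4: (6d xor 06) xor 65 = 6b xor 65 = 0e
byte 5: (aa xor 29) xor 74 = 83 xor 74 = f7
byte 6: (cb xor 5b) xor 20 = 90 xor 20 = b0
byte 7: (07 xor 77) xor 61 = 70 xor 61 = 11

a0 46 62 e5 0e f7 b0 11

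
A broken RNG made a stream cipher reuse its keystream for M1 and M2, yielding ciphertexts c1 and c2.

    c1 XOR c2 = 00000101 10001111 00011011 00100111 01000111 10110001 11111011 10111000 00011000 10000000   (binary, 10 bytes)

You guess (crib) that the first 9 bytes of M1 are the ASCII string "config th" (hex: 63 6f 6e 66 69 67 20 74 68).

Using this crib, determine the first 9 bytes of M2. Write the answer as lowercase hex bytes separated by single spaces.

66 e0 75 41 2e d6 db cc 70

Since c1 ⊕ c2 = M1 ⊕ M2, XORing with the guessed M1 bytes yields the corresponding M2 bytes: M2 = (c1 ⊕ c2) ⊕ M1.
byte 0: 05 ⊕ 63 = 66
byte 1: 8f ⊕ 6f = e0
byte 2: 1b ⊕ 6e = 75
byte 3: 27 ⊕ 66 = 41
byte 4: 47 ⊕ 69 = 2e
byte 5: b1 ⊕ 67 = d6
byte 6: fb ⊕ 20 = db
byte 7: b8 ⊕ 74 = cc
byte 8: 18 ⊕ 68 = 70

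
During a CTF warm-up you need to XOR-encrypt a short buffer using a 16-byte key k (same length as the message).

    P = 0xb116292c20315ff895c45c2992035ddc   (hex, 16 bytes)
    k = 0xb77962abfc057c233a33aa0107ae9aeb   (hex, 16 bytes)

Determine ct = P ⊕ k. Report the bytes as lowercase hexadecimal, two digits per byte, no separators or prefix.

066f4b87dc3423dbaff7f62895adc737

XOR is its own inverse, so applying the key byte-wise gives the result directly.
byte 0: b1 ^ b7 = 06
byte 1: 16 ^ 79 = 6f
byte 2: 29 ^ 62 = 4b
byte 3: 2c ^ ab = 87
byte 4: 20 ^ fc = dc
byte 5: 31 ^ 05 = 34
byte 6: 5f ^ 7c = 23
byte 7: f8 ^ 23 = db
byte 8: 95 ^ 3a = af
byte 9: c4 ^ 33 = f7
byte 10: 5c ^ aa = f6
byte 11: 29 ^ 01 = 28
byte 12: 92 ^ 07 = 95
byte 13: 03 ^ ae = ad
byte 14: 5d ^ 9a = c7
byte 15: dc ^ eb = 37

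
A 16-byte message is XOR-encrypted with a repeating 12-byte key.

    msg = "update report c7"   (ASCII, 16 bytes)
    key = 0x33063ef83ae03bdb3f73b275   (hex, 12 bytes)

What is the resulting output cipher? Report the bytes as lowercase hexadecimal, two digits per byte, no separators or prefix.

46765a994e851ba95a03dd0747265dcf

The 12-byte key repeats, so the effective keystream is 33 06 3e f8 3a e0 3b db 3f 73 b2 75 33 06 3e f8.
byte 0: 01110101 XOR 00110011 = 01000110
byte 1: 01110000 XOR 00000110 = 01110110
byte 2: 01100100 XOR 00111110 = 01011010
byte 3: 01100001 XOR 11111000 = 10011001
byte 4: 01110100 XOR 00111010 = 01001110
byte 5: 01100101 XOR 11100000 = 10000101
byte 6: 00100000 XOR 00111011 = 00011011
byte 7: 01110010 XOR 11011011 = 10101001
byte 8: 01100101 XOR 00111111 = 01011010
byte 9: 01110000 XOR 01110011 = 00000011
byte 10: 01101111 XOR 10110010 = 11011101
byte 11: 01110010 XOR 01110101 = 00000111
byte 12: 01110100 XOR 00110011 = 01000111
byte 13: 00100000 XOR 00000110 = 00100110
byte 14: 01100011 XOR 00111110 = 01011101
byte 15: 00110111 XOR 11111000 = 11001111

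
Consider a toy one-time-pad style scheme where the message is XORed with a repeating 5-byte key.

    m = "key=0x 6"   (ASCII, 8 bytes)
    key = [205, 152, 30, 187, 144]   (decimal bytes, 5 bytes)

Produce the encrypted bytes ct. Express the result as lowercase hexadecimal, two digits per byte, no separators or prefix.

a6fd6786a0b5b828

The 5-byte key repeats, so the effective keystream is cd 98 1e bb 90 cd 98 1e.
byte 0: 6b ⊕ cd = a6
byte 1: 65 ⊕ 98 = fd
byte 2: 79 ⊕ 1e = 67
byte 3: 3d ⊕ bb = 86
byte 4: 30 ⊕ 90 = a0
byte 5: 78 ⊕ cd = b5
byte 6: 20 ⊕ 98 = b8
byte 7: 36 ⊕ 1e = 28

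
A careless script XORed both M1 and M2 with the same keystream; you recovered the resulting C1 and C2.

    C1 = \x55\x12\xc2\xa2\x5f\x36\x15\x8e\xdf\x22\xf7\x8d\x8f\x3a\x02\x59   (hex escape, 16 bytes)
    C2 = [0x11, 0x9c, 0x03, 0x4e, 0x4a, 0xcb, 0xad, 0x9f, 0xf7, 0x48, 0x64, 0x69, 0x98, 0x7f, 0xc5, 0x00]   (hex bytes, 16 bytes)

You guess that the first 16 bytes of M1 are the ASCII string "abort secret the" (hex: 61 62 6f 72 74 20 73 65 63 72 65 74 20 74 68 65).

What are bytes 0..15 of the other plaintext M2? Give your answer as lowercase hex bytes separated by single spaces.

25 ec ae 9e 61 dd cb 74 4b 18 f6 90 37 31 af 3c

First, C1 ⊕ C2 = (M1 ⊕ K) ⊕ (M2 ⊕ K) = M1 ⊕ M2, so the key drops out. Then M2 = (M1 ⊕ M2) ⊕ M1 over the first 16 bytes.
byte 0: (55 ⊕ 11) ⊕ 61 = 44 ⊕ 61 = 25
byte 1: (12 ⊕ 9c) ⊕ 62 = 8e ⊕ 62 = ec
byte 2: (c2 ⊕ 03) ⊕ 6f = c1 ⊕ 6f = ae
byte 3: (a2 ⊕ 4e) ⊕ 72 = ec ⊕ 72 = 9e
byte 4: (5f ⊕ 4a) ⊕ 74 = 15 ⊕ 74 = 61
byte 5: (36 ⊕ cb) ⊕ 20 = fd ⊕ 20 = dd
byte 6: (15 ⊕ ad) ⊕ 73 = b8 ⊕ 73 = cb
byte 7: (8e ⊕ 9f) ⊕ 65 = 11 ⊕ 65 = 74
byte 8: (df ⊕ f7) ⊕ 63 = 28 ⊕ 63 = 4b
byte 9: (22 ⊕ 48) ⊕ 72 = 6a ⊕ 72 = 18
byte 10: (f7 ⊕ 64) ⊕ 65 = 93 ⊕ 65 = f6
byte 11: (8d ⊕ 69) ⊕ 74 = e4 ⊕ 74 = 90
byte 12: (8f ⊕ 98) ⊕ 20 = 17 ⊕ 20 = 37
byte 13: (3a ⊕ 7f) ⊕ 74 = 45 ⊕ 74 = 31
byte 14: (02 ⊕ c5) ⊕ 68 = c7 ⊕ 68 = af
byte 15: (59 ⊕ 00) ⊕ 65 = 59 ⊕ 65 = 3c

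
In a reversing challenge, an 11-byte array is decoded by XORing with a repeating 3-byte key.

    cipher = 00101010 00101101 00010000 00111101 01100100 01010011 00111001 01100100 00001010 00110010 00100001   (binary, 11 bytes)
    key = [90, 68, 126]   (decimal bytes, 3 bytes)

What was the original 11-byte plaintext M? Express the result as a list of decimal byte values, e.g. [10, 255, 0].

[112, 105, 110, 103, 32, 45, 99, 32, 116, 104, 101]

The 3-byte key repeats, so the effective keystream is 5a 44 7e 5a 44 7e 5a 44 7e 5a 44.
byte 0: 00101010 xor 01011010 = 01110000
byte 1: 00101101 xor 01000100 = 01101001
byte 2: 00010000 xor 01111110 = 01101110
byte 3: 00111101 xor 01011010 = 01100111
byte 4: 01100100 xor 01000100 = 00100000
byte 5: 01010011 xor 01111110 = 00101101
byte 6: 00111001 xor 01011010 = 01100011
byte 7: 01100100 xor 01000100 = 00100000
byte 8: 00001010 xor 01111110 = 01110100
byte 9: 00110010 xor 01011010 = 01101000
byte 10: 00100001 xor 01000100 = 01100101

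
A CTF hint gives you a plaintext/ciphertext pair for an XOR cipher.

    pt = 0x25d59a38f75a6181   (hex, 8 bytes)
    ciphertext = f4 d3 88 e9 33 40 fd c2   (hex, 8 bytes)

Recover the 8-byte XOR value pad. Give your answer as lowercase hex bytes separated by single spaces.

Since ciphertext = pt ⊕ pad, XORing both sides with pt gives pad = pt ⊕ ciphertext.
byte 0:  37 ⊕ 244 = 209
byte 1: 213 ⊕ 211 =   6
byte 2: 154 ⊕ 136 =  18
byte 3:  56 ⊕ 233 = 209
byte 4: 247 ⊕  51 = 196
byte 5:  90 ⊕  64 =  26
byte 6:  97 ⊕ 253 = 156
byte 7: 129 ⊕ 194 =  67

d1 06 12 d1 c4 1a 9c 43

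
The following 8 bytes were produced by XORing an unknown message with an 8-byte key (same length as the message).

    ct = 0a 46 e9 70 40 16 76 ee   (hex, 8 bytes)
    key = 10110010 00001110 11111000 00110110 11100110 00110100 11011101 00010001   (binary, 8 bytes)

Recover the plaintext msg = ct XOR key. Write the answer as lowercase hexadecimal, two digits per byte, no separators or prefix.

XOR is its own inverse, so applying the key byte-wise gives the result directly.
byte 0: 00001010 ⊕ 10110010 = 10111000
byte 1: 01000110 ⊕ 00001110 = 01001000
byte 2: 11101001 ⊕ 11111000 = 00010001
byte 3: 01110000 ⊕ 00110110 = 01000110
byte 4: 01000000 ⊕ 11100110 = 10100110
byte 5: 00010110 ⊕ 00110100 = 00100010
byte 6: 01110110 ⊕ 11011101 = 10101011
byte 7: 11101110 ⊕ 00010001 = 11111111

b8481146a622abff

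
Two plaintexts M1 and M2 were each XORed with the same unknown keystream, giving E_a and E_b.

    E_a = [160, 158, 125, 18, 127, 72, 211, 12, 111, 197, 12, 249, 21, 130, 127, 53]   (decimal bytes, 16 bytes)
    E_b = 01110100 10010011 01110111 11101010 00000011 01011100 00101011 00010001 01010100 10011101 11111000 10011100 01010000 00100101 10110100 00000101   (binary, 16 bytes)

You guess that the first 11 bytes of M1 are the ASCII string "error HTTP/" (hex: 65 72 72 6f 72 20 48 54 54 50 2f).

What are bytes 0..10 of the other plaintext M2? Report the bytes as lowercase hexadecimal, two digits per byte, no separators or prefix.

b17f78970e34b0496f08db

First, E_a ⊕ E_b = (M1 ⊕ K) ⊕ (M2 ⊕ K) = M1 ⊕ M2, so the key drops out. Then M2 = (M1 ⊕ M2) ⊕ M1 over the first 11 bytes.
byte 0: (a0 ⊕ 74) ⊕ 65 = d4 ⊕ 65 = b1
byte 1: (9e ⊕ 93) ⊕ 72 = 0d ⊕ 72 = 7f
byte 2: (7d ⊕ 77) ⊕ 72 = 0a ⊕ 72 = 78
byte 3: (12 ⊕ ea) ⊕ 6f = f8 ⊕ 6f = 97
byte 4: (7f ⊕ 03) ⊕ 72 = 7c ⊕ 72 = 0e
byte 5: (48 ⊕ 5c) ⊕ 20 = 14 ⊕ 20 = 34
byte 6: (d3 ⊕ 2b) ⊕ 48 = f8 ⊕ 48 = b0
byte 7: (0c ⊕ 11) ⊕ 54 = 1d ⊕ 54 = 49
byte 8: (6f ⊕ 54) ⊕ 54 = 3b ⊕ 54 = 6f
byte 9: (c5 ⊕ 9d) ⊕ 50 = 58 ⊕ 50 = 08
byte 10: (0c ⊕ f8) ⊕ 2f = f4 ⊕ 2f = db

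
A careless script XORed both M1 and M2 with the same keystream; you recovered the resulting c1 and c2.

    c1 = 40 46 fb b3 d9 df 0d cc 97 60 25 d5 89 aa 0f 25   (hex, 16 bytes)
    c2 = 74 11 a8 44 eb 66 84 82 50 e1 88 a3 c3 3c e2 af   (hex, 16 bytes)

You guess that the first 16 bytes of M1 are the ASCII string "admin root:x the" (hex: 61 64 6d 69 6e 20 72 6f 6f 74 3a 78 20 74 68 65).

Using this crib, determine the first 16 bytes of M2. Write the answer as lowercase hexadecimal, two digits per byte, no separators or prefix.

First, c1 ⊕ c2 = (M1 ⊕ K) ⊕ (M2 ⊕ K) = M1 ⊕ M2, so the key drops out. Then M2 = (M1 ⊕ M2) ⊕ M1 over the first 16 bytes.
byte 0: (40 ⊕ 74) ⊕ 61 = 34 ⊕ 61 = 55
byte 1: (46 ⊕ 11) ⊕ 64 = 57 ⊕ 64 = 33
byte 2: (fb ⊕ a8) ⊕ 6d = 53 ⊕ 6d = 3e
byte 3: (b3 ⊕ 44) ⊕ 69 = f7 ⊕ 69 = 9e
byte 4: (d9 ⊕ eb) ⊕ 6e = 32 ⊕ 6e = 5c
byte 5: (df ⊕ 66) ⊕ 20 = b9 ⊕ 20 = 99
byte 6: (0d ⊕ 84) ⊕ 72 = 89 ⊕ 72 = fb
byte 7: (cc ⊕ 82) ⊕ 6f = 4e ⊕ 6f = 21
byte 8: (97 ⊕ 50) ⊕ 6f = c7 ⊕ 6f = a8
byte 9: (60 ⊕ e1) ⊕ 74 = 81 ⊕ 74 = f5
byte 10: (25 ⊕ 88) ⊕ 3a = ad ⊕ 3a = 97
byte 11: (d5 ⊕ a3) ⊕ 78 = 76 ⊕ 78 = 0e
byte 12: (89 ⊕ c3) ⊕ 20 = 4a ⊕ 20 = 6a
byte 13: (aa ⊕ 3c) ⊕ 74 = 96 ⊕ 74 = e2
byte 14: (0f ⊕ e2) ⊕ 68 = ed ⊕ 68 = 85
byte 15: (25 ⊕ af) ⊕ 65 = 8a ⊕ 65 = ef

55333e9e5c99fb21a8f5970e6ae285ef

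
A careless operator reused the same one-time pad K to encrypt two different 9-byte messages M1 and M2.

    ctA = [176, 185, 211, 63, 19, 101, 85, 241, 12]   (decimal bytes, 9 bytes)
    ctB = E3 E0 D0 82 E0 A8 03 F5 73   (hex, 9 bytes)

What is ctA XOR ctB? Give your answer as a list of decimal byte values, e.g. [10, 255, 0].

ctA ⊕ ctB = (M1 ⊕ K) ⊕ (M2 ⊕ K) = M1 ⊕ M2 — the shared key cancels under XOR.
byte 0: b0 XOR e3 = 53
byte 1: b9 XOR e0 = 59
byte 2: d3 XOR d0 = 03
byte 3: 3f XOR 82 = bd
byte 4: 13 XOR e0 = f3
byte 5: 65 XOR a8 = cd
byte 6: 55 XOR 03 = 56
byte 7: f1 XOR f5 = 04
byte 8: 0c XOR 73 = 7f

[83, 89, 3, 189, 243, 205, 86, 4, 127]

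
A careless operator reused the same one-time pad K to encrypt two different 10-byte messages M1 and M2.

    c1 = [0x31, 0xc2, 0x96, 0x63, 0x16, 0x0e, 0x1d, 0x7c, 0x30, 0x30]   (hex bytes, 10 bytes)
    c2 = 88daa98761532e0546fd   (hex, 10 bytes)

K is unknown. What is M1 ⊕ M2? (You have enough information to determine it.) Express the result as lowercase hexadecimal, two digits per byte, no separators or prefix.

c1 ⊕ c2 = (M1 ⊕ K) ⊕ (M2 ⊕ K) = M1 ⊕ M2 — the shared key cancels under XOR.
31 ⊕ 88 = b9
c2 ⊕ da = 18
96 ⊕ a9 = 3f
63 ⊕ 87 = e4
16 ⊕ 61 = 77
0e ⊕ 53 = 5d
1d ⊕ 2e = 33
7c ⊕ 05 = 79
30 ⊕ 46 = 76
30 ⊕ fd = cd

b9183fe4775d337976cd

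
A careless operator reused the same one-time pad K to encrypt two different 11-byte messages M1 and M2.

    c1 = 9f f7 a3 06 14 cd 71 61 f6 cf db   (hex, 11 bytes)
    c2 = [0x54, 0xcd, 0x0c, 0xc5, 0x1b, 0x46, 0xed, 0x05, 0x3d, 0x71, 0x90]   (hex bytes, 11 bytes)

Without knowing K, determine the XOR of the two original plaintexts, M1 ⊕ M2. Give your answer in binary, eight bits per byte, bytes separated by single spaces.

11001011 00111010 10101111 11000011 00001111 10001011 10011100 01100100 11001011 10111110 01001011

c1 ⊕ c2 = (M1 ⊕ K) ⊕ (M2 ⊕ K) = M1 ⊕ M2 — the shared key cancels under XOR.
9f ^ 54 = cb
f7 ^ cd = 3a
a3 ^ 0c = af
06 ^ c5 = c3
14 ^ 1b = 0f
cd ^ 46 = 8b
71 ^ ed = 9c
61 ^ 05 = 64
f6 ^ 3d = cb
cf ^ 71 = be
db ^ 90 = 4b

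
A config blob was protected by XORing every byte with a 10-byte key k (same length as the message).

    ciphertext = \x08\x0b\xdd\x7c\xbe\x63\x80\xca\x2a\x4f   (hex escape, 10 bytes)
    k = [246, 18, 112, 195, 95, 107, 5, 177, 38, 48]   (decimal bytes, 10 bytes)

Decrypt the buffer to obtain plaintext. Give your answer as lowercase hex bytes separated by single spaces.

byte 0: 08 ⊕ f6 = fe
byte 1: 0b ⊕ 12 = 19
byte 2: dd ⊕ 70 = ad
byte 3: 7c ⊕ c3 = bf
byte 4: be ⊕ 5f = e1
byte 5: 63 ⊕ 6b = 08
byte 6: 80 ⊕ 05 = 85
byte 7: ca ⊕ b1 = 7b
byte 8: 2a ⊕ 26 = 0c
byte 9: 4f ⊕ 30 = 7f

fe 19 ad bf e1 08 85 7b 0c 7f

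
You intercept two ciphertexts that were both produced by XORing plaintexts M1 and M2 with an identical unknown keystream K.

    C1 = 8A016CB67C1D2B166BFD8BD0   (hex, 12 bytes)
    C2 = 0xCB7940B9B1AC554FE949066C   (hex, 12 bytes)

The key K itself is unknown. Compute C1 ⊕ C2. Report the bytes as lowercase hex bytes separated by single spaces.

C1 ⊕ C2 = (M1 ⊕ K) ⊕ (M2 ⊕ K) = M1 ⊕ M2 — the shared key cancels under XOR.
8a ^ cb = 41
01 ^ 79 = 78
6c ^ 40 = 2c
b6 ^ b9 = 0f
7c ^ b1 = cd
1d ^ ac = b1
2b ^ 55 = 7e
16 ^ 4f = 59
6b ^ e9 = 82
fd ^ 49 = b4
8b ^ 06 = 8d
d0 ^ 6c = bc

41 78 2c 0f cd b1 7e 59 82 b4 8d bc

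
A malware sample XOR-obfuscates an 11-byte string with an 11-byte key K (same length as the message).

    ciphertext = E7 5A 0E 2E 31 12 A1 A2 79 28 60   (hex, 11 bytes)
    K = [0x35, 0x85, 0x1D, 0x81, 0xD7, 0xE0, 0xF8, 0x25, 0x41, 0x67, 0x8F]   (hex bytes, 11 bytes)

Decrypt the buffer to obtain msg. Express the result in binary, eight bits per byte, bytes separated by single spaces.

11010010 11011111 00010011 10101111 11100110 11110010 01011001 10000111 00111000 01001111 11101111

XOR is its own inverse, so applying the key byte-wise gives the result directly.
byte 0: e7 XOR 35 = d2
byte 1: 5a XOR 85 = df
byte 2: 0e XOR 1d = 13
byte 3: 2e XOR 81 = af
byte 4: 31 XOR d7 = e6
byte 5: 12 XOR e0 = f2
byte 6: a1 XOR f8 = 59
byte 7: a2 XOR 25 = 87
byte 8: 79 XOR 41 = 38
byte 9: 28 XOR 67 = 4f
byte 10: 60 XOR 8f = ef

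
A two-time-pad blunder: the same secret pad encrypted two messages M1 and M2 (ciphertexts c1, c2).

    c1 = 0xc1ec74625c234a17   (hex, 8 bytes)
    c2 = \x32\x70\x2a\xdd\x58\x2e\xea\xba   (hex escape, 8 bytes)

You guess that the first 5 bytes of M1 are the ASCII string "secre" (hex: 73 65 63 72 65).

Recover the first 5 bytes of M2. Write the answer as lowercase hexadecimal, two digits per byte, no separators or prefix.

80f93dcd61

First, c1 ⊕ c2 = (M1 ⊕ K) ⊕ (M2 ⊕ K) = M1 ⊕ M2, so the key drops out. Then M2 = (M1 ⊕ M2) ⊕ M1 over the first 5 bytes.
byte 0: (c1 xor 32) xor 73 = f3 xor 73 = 80
byte 1: (ec xor 70) xor 65 = 9c xor 65 = f9
byte 2: (74 xor 2a) xor 63 = 5e xor 63 = 3d
byte 3: (62 xor dd) xor 72 = bf xor 72 = cd
byte 4: (5c xor 58) xor 65 = 04 xor 65 = 61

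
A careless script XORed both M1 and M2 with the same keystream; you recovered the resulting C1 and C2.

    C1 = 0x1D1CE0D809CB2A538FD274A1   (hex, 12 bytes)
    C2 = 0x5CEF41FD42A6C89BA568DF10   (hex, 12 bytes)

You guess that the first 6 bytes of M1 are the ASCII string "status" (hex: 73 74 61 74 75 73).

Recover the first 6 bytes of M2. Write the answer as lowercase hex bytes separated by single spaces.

32 87 c0 51 3e 1e

First, C1 ⊕ C2 = (M1 ⊕ K) ⊕ (M2 ⊕ K) = M1 ⊕ M2, so the key drops out. Then M2 = (M1 ⊕ M2) ⊕ M1 over the first 6 bytes.
byte 0: (1d XOR 5c) XOR 73 = 41 XOR 73 = 32
byte 1: (1c XOR ef) XOR 74 = f3 XOR 74 = 87
byte 2: (e0 XOR 41) XOR 61 = a1 XOR 61 = c0
byte 3: (d8 XOR fd) XOR 74 = 25 XOR 74 = 51
byte 4: (09 XOR 42) XOR 75 = 4b XOR 75 = 3e
byte 5: (cb XOR a6) XOR 73 = 6d XOR 73 = 1e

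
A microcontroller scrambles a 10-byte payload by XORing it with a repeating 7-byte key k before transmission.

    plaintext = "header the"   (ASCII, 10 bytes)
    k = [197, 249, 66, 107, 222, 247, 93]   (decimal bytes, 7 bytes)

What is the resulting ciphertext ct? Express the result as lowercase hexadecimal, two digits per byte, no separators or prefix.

ad9c230fbb857db19127

The 7-byte key repeats, so the effective keystream is c5 f9 42 6b de f7 5d c5 f9 42.
byte 0: 68 XOR c5 = ad
byte 1: 65 XOR f9 = 9c
byte 2: 61 XOR 42 = 23
byte 3: 64 XOR 6b = 0f
byte 4: 65 XOR de = bb
byte 5: 72 XOR f7 = 85
byte 6: 20 XOR 5d = 7d
byte 7: 74 XOR c5 = b1
byte 8: 68 XOR f9 = 91
byte 9: 65 XOR 42 = 27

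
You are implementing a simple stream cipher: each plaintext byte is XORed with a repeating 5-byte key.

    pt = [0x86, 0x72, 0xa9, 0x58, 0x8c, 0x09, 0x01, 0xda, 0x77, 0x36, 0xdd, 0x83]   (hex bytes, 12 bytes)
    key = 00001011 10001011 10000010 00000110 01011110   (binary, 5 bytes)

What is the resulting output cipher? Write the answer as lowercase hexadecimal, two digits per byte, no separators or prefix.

8df92b5ed2028a587168d608

The 5-byte key repeats, so the effective keystream is 0b 8b 82 06 5e 0b 8b 82 06 5e 0b 8b.
byte 0: 86 XOR 0b = 8d
byte 1: 72 XOR 8b = f9
byte 2: a9 XOR 82 = 2b
byte 3: 58 XOR 06 = 5e
byte 4: 8c XOR 5e = d2
byte 5: 09 XOR 0b = 02
byte 6: 01 XOR 8b = 8a
byte 7: da XOR 82 = 58
byte 8: 77 XOR 06 = 71
byte 9: 36 XOR 5e = 68
byte 10: dd XOR 0b = d6
byte 11: 83 XOR 8b = 08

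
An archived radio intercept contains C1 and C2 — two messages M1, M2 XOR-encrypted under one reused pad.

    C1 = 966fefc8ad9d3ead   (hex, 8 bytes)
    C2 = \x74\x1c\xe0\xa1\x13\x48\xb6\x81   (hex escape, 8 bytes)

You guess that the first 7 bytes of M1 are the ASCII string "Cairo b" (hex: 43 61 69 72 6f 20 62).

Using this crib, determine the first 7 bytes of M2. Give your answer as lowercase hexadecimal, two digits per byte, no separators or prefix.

a112661bd1f5ea

First, C1 ⊕ C2 = (M1 ⊕ K) ⊕ (M2 ⊕ K) = M1 ⊕ M2, so the key drops out. Then M2 = (M1 ⊕ M2) ⊕ M1 over the first 7 bytes.
byte 0: (96 ⊕ 74) ⊕ 43 = e2 ⊕ 43 = a1
byte 1: (6f ⊕ 1c) ⊕ 61 = 73 ⊕ 61 = 12
byte 2: (ef ⊕ e0) ⊕ 69 = 0f ⊕ 69 = 66
byte 3: (c8 ⊕ a1) ⊕ 72 = 69 ⊕ 72 = 1b
byte 4: (ad ⊕ 13) ⊕ 6f = be ⊕ 6f = d1
byte 5: (9d ⊕ 48) ⊕ 20 = d5 ⊕ 20 = f5
byte 6: (3e ⊕ b6) ⊕ 62 = 88 ⊕ 62 = ea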